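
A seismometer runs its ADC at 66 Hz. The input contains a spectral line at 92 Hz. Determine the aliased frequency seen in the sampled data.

92 Hz mod fs = 26 Hz.
26 Hz ≤ fs/2 = 33 Hz, appears at 26 Hz.

26 Hz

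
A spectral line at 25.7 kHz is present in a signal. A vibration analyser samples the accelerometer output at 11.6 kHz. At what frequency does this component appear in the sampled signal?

2.5 kHz

25.7 kHz mod fs = 2.5 kHz.
2.5 kHz ≤ fs/2 = 5.8 kHz, appears at 2.5 kHz.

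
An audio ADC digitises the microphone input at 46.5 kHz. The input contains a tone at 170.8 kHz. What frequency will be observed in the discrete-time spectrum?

170.8 kHz mod fs = 31.3 kHz.
31.3 kHz > fs/2 = 23.25 kHz, folds to fs − 31.3 kHz = 15.2 kHz.

15.2 kHz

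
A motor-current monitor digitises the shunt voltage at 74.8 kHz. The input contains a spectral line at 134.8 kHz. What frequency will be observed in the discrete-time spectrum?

14.8 kHz

134.8 kHz mod fs = 60 kHz.
60 kHz > fs/2 = 37.4 kHz, folds to fs − 60 kHz = 14.8 kHz.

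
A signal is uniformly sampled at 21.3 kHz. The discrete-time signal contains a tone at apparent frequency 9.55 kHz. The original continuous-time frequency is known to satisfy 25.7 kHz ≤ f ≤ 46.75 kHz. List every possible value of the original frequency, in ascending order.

Frequencies that alias to 9.55 kHz are k·fs ± 9.55 kHz for integer k ≥ 0.
k=0: 9.55 kHz.
k=1: 11.75 kHz, 30.85 kHz.
k=2: 33.05 kHz, 52.15 kHz.
k=3: 54.35 kHz, 73.45 kHz.
Within [25.7 kHz, 46.75 kHz]: 30.85 kHz, 33.05 kHz.

30.85 kHz, 33.05 kHz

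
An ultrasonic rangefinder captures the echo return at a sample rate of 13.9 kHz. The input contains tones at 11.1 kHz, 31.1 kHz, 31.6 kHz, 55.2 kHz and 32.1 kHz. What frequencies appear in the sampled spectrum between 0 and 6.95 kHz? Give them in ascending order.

0.4 kHz, 2.8 kHz, 3.3 kHz, 3.8 kHz, 4.3 kHz

fs/2 = 6.95 kHz.
11.1 kHz > fs/2 = 6.95 kHz, folds to fs − 11.1 kHz = 2.8 kHz.
31.1 kHz mod fs = 3.3 kHz.
3.3 kHz ≤ fs/2 = 6.95 kHz, appears at 3.3 kHz.
31.6 kHz mod fs = 3.8 kHz.
3.8 kHz ≤ fs/2 = 6.95 kHz, appears at 3.8 kHz.
55.2 kHz mod fs = 13.5 kHz.
13.5 kHz > fs/2 = 6.95 kHz, folds to fs − 13.5 kHz = 0.4 kHz.
32.1 kHz mod fs = 4.3 kHz.
4.3 kHz ≤ fs/2 = 6.95 kHz, appears at 4.3 kHz.
Distinct values: {0.4 kHz, 2.8 kHz, 3.3 kHz, 3.8 kHz, 4.3 kHz}.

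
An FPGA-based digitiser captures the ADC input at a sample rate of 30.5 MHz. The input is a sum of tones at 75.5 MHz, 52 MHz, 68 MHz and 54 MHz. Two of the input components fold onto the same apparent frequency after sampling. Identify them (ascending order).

fs/2 = 15.25 MHz.
75.5 MHz mod fs = 14.5 MHz.
14.5 MHz ≤ fs/2 = 15.25 MHz, appears at 14.5 MHz.
52 MHz mod fs = 21.5 MHz.
21.5 MHz > fs/2 = 15.25 MHz, folds to fs − 21.5 MHz = 9 MHz.
68 MHz mod fs = 7 MHz.
7 MHz ≤ fs/2 = 15.25 MHz, appears at 7 MHz.
54 MHz mod fs = 23.5 MHz.
23.5 MHz > fs/2 = 15.25 MHz, folds to fs − 23.5 MHz = 7 MHz.
54 MHz and 68 MHz both map to 7 MHz.

54 MHz, 68 MHz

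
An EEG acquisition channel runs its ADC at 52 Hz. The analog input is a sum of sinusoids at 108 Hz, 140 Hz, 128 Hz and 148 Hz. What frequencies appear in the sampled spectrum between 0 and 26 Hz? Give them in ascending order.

fs/2 = 26 Hz.
108 Hz mod fs = 4 Hz.
4 Hz ≤ fs/2 = 26 Hz, appears at 4 Hz.
140 Hz mod fs = 36 Hz.
36 Hz > fs/2 = 26 Hz, folds to fs − 36 Hz = 16 Hz.
128 Hz mod fs = 24 Hz.
24 Hz ≤ fs/2 = 26 Hz, appears at 24 Hz.
148 Hz mod fs = 44 Hz.
44 Hz > fs/2 = 26 Hz, folds to fs − 44 Hz = 8 Hz.
Distinct values: {4 Hz, 8 Hz, 16 Hz, 24 Hz}.

4 Hz, 8 Hz, 16 Hz, 24 Hz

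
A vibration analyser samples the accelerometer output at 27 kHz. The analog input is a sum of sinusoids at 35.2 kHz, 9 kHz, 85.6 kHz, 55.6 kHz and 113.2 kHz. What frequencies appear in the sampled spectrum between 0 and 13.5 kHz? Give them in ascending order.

1.6 kHz, 4.6 kHz, 5.2 kHz, 8.2 kHz, 9 kHz

fs/2 = 13.5 kHz.
35.2 kHz mod fs = 8.2 kHz.
8.2 kHz ≤ fs/2 = 13.5 kHz, appears at 8.2 kHz.
9 kHz ≤ fs/2 = 13.5 kHz, passes unchanged.
85.6 kHz mod fs = 4.6 kHz.
4.6 kHz ≤ fs/2 = 13.5 kHz, appears at 4.6 kHz.
55.6 kHz mod fs = 1.6 kHz.
1.6 kHz ≤ fs/2 = 13.5 kHz, appears at 1.6 kHz.
113.2 kHz mod fs = 5.2 kHz.
5.2 kHz ≤ fs/2 = 13.5 kHz, appears at 5.2 kHz.
Distinct values: {1.6 kHz, 4.6 kHz, 5.2 kHz, 8.2 kHz, 9 kHz}.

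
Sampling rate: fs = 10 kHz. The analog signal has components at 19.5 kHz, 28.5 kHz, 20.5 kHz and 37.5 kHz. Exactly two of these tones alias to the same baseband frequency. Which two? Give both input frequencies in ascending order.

19.5 kHz, 20.5 kHz

fs/2 = 5 kHz.
19.5 kHz mod fs = 9.5 kHz.
9.5 kHz > fs/2 = 5 kHz, folds to fs − 9.5 kHz = 0.5 kHz.
28.5 kHz mod fs = 8.5 kHz.
8.5 kHz > fs/2 = 5 kHz, folds to fs − 8.5 kHz = 1.5 kHz.
20.5 kHz mod fs = 0.5 kHz.
0.5 kHz ≤ fs/2 = 5 kHz, appears at 0.5 kHz.
37.5 kHz mod fs = 7.5 kHz.
7.5 kHz > fs/2 = 5 kHz, folds to fs − 7.5 kHz = 2.5 kHz.
19.5 kHz and 20.5 kHz both map to 0.5 kHz.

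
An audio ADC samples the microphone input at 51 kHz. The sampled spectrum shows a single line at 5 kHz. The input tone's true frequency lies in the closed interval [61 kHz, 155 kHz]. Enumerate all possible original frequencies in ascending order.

Frequencies that alias to 5 kHz are k·fs ± 5 kHz for integer k ≥ 0.
k=0: 5 kHz.
k=1: 46 kHz, 56 kHz.
k=2: 97 kHz, 107 kHz.
k=3: 148 kHz, 158 kHz.
k=4: 199 kHz, 209 kHz.
Within [61 kHz, 155 kHz]: 97 kHz, 107 kHz, 148 kHz.

97 kHz, 107 kHz, 148 kHz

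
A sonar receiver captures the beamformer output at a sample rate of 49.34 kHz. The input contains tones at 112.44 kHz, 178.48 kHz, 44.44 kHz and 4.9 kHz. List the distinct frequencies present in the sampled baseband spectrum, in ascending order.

fs/2 = 24.67 kHz.
112.44 kHz mod fs = 13.76 kHz.
13.76 kHz ≤ fs/2 = 24.67 kHz, appears at 13.76 kHz.
178.48 kHz mod fs = 30.46 kHz.
30.46 kHz > fs/2 = 24.67 kHz, folds to fs − 30.46 kHz = 18.88 kHz.
44.44 kHz > fs/2 = 24.67 kHz, folds to fs − 44.44 kHz = 4.9 kHz.
4.9 kHz ≤ fs/2 = 24.67 kHz, passes unchanged.
Distinct values: {4.9 kHz, 13.76 kHz, 18.88 kHz}.

4.9 kHz, 13.76 kHz, 18.88 kHz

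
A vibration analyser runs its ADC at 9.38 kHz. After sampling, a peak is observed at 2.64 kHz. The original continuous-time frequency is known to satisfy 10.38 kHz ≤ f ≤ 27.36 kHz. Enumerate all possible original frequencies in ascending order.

12.02 kHz, 16.12 kHz, 21.4 kHz, 25.5 kHz

Frequencies that alias to 2.64 kHz are k·fs ± 2.64 kHz for integer k ≥ 0.
k=0: 2.64 kHz.
k=1: 6.74 kHz, 12.02 kHz.
k=2: 16.12 kHz, 21.4 kHz.
k=3: 25.5 kHz, 30.78 kHz.
k=4: 34.88 kHz, 40.16 kHz.
Within [10.38 kHz, 27.36 kHz]: 12.02 kHz, 16.12 kHz, 21.4 kHz, 25.5 kHz.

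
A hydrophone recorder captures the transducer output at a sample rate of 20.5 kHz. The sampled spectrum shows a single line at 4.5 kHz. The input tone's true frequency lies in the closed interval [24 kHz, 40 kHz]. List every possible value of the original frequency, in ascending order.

Frequencies that alias to 4.5 kHz are k·fs ± 4.5 kHz for integer k ≥ 0.
k=0: 4.5 kHz.
k=1: 16 kHz, 25 kHz.
k=2: 36.5 kHz, 45.5 kHz.
k=3: 57 kHz, 66 kHz.
Within [24 kHz, 40 kHz]: 25 kHz, 36.5 kHz.

25 kHz, 36.5 kHz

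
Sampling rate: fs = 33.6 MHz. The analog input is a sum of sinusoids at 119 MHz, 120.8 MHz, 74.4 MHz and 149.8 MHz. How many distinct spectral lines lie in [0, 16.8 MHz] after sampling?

3

fs/2 = 16.8 MHz.
119 MHz mod fs = 18.2 MHz.
18.2 MHz > fs/2 = 16.8 MHz, folds to fs − 18.2 MHz = 15.4 MHz.
120.8 MHz mod fs = 20 MHz.
20 MHz > fs/2 = 16.8 MHz, folds to fs − 20 MHz = 13.6 MHz.
74.4 MHz mod fs = 7.2 MHz.
7.2 MHz ≤ fs/2 = 16.8 MHz, appears at 7.2 MHz.
149.8 MHz mod fs = 15.4 MHz.
15.4 MHz ≤ fs/2 = 16.8 MHz, appears at 15.4 MHz.
Distinct values: {7.2 MHz, 13.6 MHz, 15.4 MHz} → 3.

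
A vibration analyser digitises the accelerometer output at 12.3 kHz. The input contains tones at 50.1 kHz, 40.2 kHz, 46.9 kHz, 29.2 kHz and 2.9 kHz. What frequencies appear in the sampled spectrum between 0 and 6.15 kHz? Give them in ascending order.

0.9 kHz, 2.3 kHz, 2.9 kHz, 3.3 kHz, 4.6 kHz

fs/2 = 6.15 kHz.
50.1 kHz mod fs = 0.9 kHz.
0.9 kHz ≤ fs/2 = 6.15 kHz, appears at 0.9 kHz.
40.2 kHz mod fs = 3.3 kHz.
3.3 kHz ≤ fs/2 = 6.15 kHz, appears at 3.3 kHz.
46.9 kHz mod fs = 10 kHz.
10 kHz > fs/2 = 6.15 kHz, folds to fs − 10 kHz = 2.3 kHz.
29.2 kHz mod fs = 4.6 kHz.
4.6 kHz ≤ fs/2 = 6.15 kHz, appears at 4.6 kHz.
2.9 kHz ≤ fs/2 = 6.15 kHz, passes unchanged.
Distinct values: {0.9 kHz, 2.3 kHz, 2.9 kHz, 3.3 kHz, 4.6 kHz}.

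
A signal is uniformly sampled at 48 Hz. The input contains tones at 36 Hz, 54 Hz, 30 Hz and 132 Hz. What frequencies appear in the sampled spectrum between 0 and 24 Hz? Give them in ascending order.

fs/2 = 24 Hz.
36 Hz > fs/2 = 24 Hz, folds to fs − 36 Hz = 12 Hz.
54 Hz mod fs = 6 Hz.
6 Hz ≤ fs/2 = 24 Hz, appears at 6 Hz.
30 Hz > fs/2 = 24 Hz, folds to fs − 30 Hz = 18 Hz.
132 Hz mod fs = 36 Hz.
36 Hz > fs/2 = 24 Hz, folds to fs − 36 Hz = 12 Hz.
Distinct values: {6 Hz, 12 Hz, 18 Hz}.

6 Hz, 12 Hz, 18 Hz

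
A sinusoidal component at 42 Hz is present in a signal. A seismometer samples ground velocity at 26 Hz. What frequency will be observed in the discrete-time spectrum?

10 Hz

42 Hz mod fs = 16 Hz.
16 Hz > fs/2 = 13 Hz, folds to fs − 16 Hz = 10 Hz.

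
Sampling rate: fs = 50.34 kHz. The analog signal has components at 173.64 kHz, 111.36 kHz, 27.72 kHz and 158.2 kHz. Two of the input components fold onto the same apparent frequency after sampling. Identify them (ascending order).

27.72 kHz, 173.64 kHz

fs/2 = 25.17 kHz.
173.64 kHz mod fs = 22.62 kHz.
22.62 kHz ≤ fs/2 = 25.17 kHz, appears at 22.62 kHz.
111.36 kHz mod fs = 10.68 kHz.
10.68 kHz ≤ fs/2 = 25.17 kHz, appears at 10.68 kHz.
27.72 kHz > fs/2 = 25.17 kHz, folds to fs − 27.72 kHz = 22.62 kHz.
158.2 kHz mod fs = 7.18 kHz.
7.18 kHz ≤ fs/2 = 25.17 kHz, appears at 7.18 kHz.
27.72 kHz and 173.64 kHz both map to 22.62 kHz.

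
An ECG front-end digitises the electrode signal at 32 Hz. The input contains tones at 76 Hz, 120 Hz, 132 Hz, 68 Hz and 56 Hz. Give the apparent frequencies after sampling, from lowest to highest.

4 Hz, 8 Hz, 12 Hz

fs/2 = 16 Hz.
76 Hz mod fs = 12 Hz.
12 Hz ≤ fs/2 = 16 Hz, appears at 12 Hz.
120 Hz mod fs = 24 Hz.
24 Hz > fs/2 = 16 Hz, folds to fs − 24 Hz = 8 Hz.
132 Hz mod fs = 4 Hz.
4 Hz ≤ fs/2 = 16 Hz, appears at 4 Hz.
68 Hz mod fs = 4 Hz.
4 Hz ≤ fs/2 = 16 Hz, appears at 4 Hz.
56 Hz mod fs = 24 Hz.
24 Hz > fs/2 = 16 Hz, folds to fs − 24 Hz = 8 Hz.
Distinct values: {4 Hz, 8 Hz, 12 Hz}.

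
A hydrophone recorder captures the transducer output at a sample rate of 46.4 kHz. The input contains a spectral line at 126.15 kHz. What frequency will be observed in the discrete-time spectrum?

13.05 kHz

126.15 kHz mod fs = 33.35 kHz.
33.35 kHz > fs/2 = 23.2 kHz, folds to fs − 33.35 kHz = 13.05 kHz.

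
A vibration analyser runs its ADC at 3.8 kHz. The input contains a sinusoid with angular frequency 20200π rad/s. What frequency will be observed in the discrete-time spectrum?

1.3 kHz

ω = 20200π rad/s → f = ω/(2π) = 10100 Hz = 10.1 kHz.
10.1 kHz mod fs = 2.5 kHz.
2.5 kHz > fs/2 = 1.9 kHz, folds to fs − 2.5 kHz = 1.3 kHz.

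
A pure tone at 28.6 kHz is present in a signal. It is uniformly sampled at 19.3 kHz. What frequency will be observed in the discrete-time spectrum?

28.6 kHz mod fs = 9.3 kHz.
9.3 kHz ≤ fs/2 = 9.65 kHz, appears at 9.3 kHz.

9.3 kHz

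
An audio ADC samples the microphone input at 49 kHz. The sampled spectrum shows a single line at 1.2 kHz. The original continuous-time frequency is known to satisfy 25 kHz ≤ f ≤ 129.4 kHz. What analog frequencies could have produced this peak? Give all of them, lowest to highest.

47.8 kHz, 50.2 kHz, 96.8 kHz, 99.2 kHz

Frequencies that alias to 1.2 kHz are k·fs ± 1.2 kHz for integer k ≥ 0.
k=0: 1.2 kHz.
k=1: 47.8 kHz, 50.2 kHz.
k=2: 96.8 kHz, 99.2 kHz.
k=3: 145.8 kHz, 148.2 kHz.
Within [25 kHz, 129.4 kHz]: 47.8 kHz, 50.2 kHz, 96.8 kHz, 99.2 kHz.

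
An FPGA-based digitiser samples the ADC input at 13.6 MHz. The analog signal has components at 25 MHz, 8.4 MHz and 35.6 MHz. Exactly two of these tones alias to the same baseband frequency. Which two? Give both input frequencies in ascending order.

8.4 MHz, 35.6 MHz

fs/2 = 6.8 MHz.
25 MHz mod fs = 11.4 MHz.
11.4 MHz > fs/2 = 6.8 MHz, folds to fs − 11.4 MHz = 2.2 MHz.
8.4 MHz > fs/2 = 6.8 MHz, folds to fs − 8.4 MHz = 5.2 MHz.
35.6 MHz mod fs = 8.4 MHz.
8.4 MHz > fs/2 = 6.8 MHz, folds to fs − 8.4 MHz = 5.2 MHz.
8.4 MHz and 35.6 MHz both map to 5.2 MHz.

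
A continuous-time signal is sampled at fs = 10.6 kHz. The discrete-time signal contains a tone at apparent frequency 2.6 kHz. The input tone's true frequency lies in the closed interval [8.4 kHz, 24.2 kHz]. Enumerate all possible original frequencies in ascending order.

Frequencies that alias to 2.6 kHz are k·fs ± 2.6 kHz for integer k ≥ 0.
k=0: 2.6 kHz.
k=1: 8 kHz, 13.2 kHz.
k=2: 18.6 kHz, 23.8 kHz.
k=3: 29.2 kHz, 34.4 kHz.
Within [8.4 kHz, 24.2 kHz]: 13.2 kHz, 18.6 kHz, 23.8 kHz.

13.2 kHz, 18.6 kHz, 23.8 kHz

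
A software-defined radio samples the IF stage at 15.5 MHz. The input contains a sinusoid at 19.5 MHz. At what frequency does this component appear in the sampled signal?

19.5 MHz mod fs = 4 MHz.
4 MHz ≤ fs/2 = 7.75 MHz, appears at 4 MHz.

4 MHz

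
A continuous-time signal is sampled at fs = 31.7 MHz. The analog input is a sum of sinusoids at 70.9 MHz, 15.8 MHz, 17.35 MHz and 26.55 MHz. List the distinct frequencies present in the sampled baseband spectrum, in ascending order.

5.15 MHz, 7.5 MHz, 14.35 MHz, 15.8 MHz

fs/2 = 15.85 MHz.
70.9 MHz mod fs = 7.5 MHz.
7.5 MHz ≤ fs/2 = 15.85 MHz, appears at 7.5 MHz.
15.8 MHz ≤ fs/2 = 15.85 MHz, passes unchanged.
17.35 MHz > fs/2 = 15.85 MHz, folds to fs − 17.35 MHz = 14.35 MHz.
26.55 MHz > fs/2 = 15.85 MHz, folds to fs − 26.55 MHz = 5.15 MHz.
Distinct values: {5.15 MHz, 7.5 MHz, 14.35 MHz, 15.8 MHz}.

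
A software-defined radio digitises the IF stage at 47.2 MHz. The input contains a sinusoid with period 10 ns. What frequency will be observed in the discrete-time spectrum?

5.6 MHz

T = 10 ns → f = 1/T = 100 MHz.
100 MHz mod fs = 5.6 MHz.
5.6 MHz ≤ fs/2 = 23.6 MHz, appears at 5.6 MHz.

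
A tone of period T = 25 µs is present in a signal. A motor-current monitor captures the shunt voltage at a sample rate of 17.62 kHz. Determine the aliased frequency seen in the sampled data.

T = 25 µs → f = 1/T = 40 kHz.
40 kHz mod fs = 4.76 kHz.
4.76 kHz ≤ fs/2 = 8.81 kHz, appears at 4.76 kHz.

4.76 kHz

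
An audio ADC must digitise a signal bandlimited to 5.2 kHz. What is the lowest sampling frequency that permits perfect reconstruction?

Nyquist rate = 2 × 5.2 kHz = 10.4 kHz.

10.4 kHz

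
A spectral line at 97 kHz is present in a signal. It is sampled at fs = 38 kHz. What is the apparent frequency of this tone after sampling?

97 kHz mod fs = 21 kHz.
21 kHz > fs/2 = 19 kHz, folds to fs − 21 kHz = 17 kHz.

17 kHz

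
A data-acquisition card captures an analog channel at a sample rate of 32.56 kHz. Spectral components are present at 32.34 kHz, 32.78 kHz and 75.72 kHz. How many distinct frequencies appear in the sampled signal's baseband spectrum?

fs/2 = 16.28 kHz.
32.34 kHz > fs/2 = 16.28 kHz, folds to fs − 32.34 kHz = 0.22 kHz.
32.78 kHz mod fs = 0.22 kHz.
0.22 kHz ≤ fs/2 = 16.28 kHz, appears at 0.22 kHz.
75.72 kHz mod fs = 10.6 kHz.
10.6 kHz ≤ fs/2 = 16.28 kHz, appears at 10.6 kHz.
Distinct values: {0.22 kHz, 10.6 kHz} → 2.

2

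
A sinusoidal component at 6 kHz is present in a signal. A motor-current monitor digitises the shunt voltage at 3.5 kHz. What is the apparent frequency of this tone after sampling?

1 kHz

6 kHz mod fs = 2.5 kHz.
2.5 kHz > fs/2 = 1.75 kHz, folds to fs − 2.5 kHz = 1 kHz.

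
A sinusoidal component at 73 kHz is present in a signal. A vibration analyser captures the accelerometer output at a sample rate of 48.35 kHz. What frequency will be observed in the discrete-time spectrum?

23.7 kHz

73 kHz mod fs = 24.65 kHz.
24.65 kHz > fs/2 = 24.175 kHz, folds to fs − 24.65 kHz = 23.7 kHz.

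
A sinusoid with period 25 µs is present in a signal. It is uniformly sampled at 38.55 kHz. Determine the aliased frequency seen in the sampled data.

T = 25 µs → f = 1/T = 40 kHz.
40 kHz mod fs = 1.45 kHz.
1.45 kHz ≤ fs/2 = 19.275 kHz, appears at 1.45 kHz.

1.45 kHz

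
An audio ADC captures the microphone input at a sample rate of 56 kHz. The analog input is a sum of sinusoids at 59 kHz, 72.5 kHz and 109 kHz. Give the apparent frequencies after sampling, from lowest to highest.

fs/2 = 28 kHz.
59 kHz mod fs = 3 kHz.
3 kHz ≤ fs/2 = 28 kHz, appears at 3 kHz.
72.5 kHz mod fs = 16.5 kHz.
16.5 kHz ≤ fs/2 = 28 kHz, appears at 16.5 kHz.
109 kHz mod fs = 53 kHz.
53 kHz > fs/2 = 28 kHz, folds to fs − 53 kHz = 3 kHz.
Distinct values: {3 kHz, 16.5 kHz}.

3 kHz, 16.5 kHz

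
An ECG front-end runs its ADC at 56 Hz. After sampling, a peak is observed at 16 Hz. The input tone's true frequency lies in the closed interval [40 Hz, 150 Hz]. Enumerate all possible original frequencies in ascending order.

Frequencies that alias to 16 Hz are k·fs ± 16 Hz for integer k ≥ 0.
k=0: 16 Hz.
k=1: 40 Hz, 72 Hz.
k=2: 96 Hz, 128 Hz.
k=3: 152 Hz, 184 Hz.
Within [40 Hz, 150 Hz]: 40 Hz, 72 Hz, 96 Hz, 128 Hz.

40 Hz, 72 Hz, 96 Hz, 128 Hz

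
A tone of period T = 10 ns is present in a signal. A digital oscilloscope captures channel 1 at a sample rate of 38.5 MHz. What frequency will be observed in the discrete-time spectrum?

T = 10 ns → f = 1/T = 100 MHz.
100 MHz mod fs = 23 MHz.
23 MHz > fs/2 = 19.25 MHz, folds to fs − 23 MHz = 15.5 MHz.

15.5 MHz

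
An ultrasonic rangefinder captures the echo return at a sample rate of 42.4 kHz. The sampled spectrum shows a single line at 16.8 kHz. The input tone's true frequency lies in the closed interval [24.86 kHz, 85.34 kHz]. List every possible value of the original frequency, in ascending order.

25.6 kHz, 59.2 kHz, 68 kHz

Frequencies that alias to 16.8 kHz are k·fs ± 16.8 kHz for integer k ≥ 0.
k=0: 16.8 kHz.
k=1: 25.6 kHz, 59.2 kHz.
k=2: 68 kHz, 101.6 kHz.
k=3: 110.4 kHz, 144 kHz.
Within [24.86 kHz, 85.34 kHz]: 25.6 kHz, 59.2 kHz, 68 kHz.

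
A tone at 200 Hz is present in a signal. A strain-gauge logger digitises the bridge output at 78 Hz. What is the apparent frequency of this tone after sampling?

34 Hz

200 Hz mod fs = 44 Hz.
44 Hz > fs/2 = 39 Hz, folds to fs − 44 Hz = 34 Hz.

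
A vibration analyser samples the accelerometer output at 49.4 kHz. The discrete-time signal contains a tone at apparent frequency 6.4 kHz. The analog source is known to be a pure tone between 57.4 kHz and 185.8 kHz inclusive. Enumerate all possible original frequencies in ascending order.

92.4 kHz, 105.2 kHz, 141.8 kHz, 154.6 kHz

Frequencies that alias to 6.4 kHz are k·fs ± 6.4 kHz for integer k ≥ 0.
k=0: 6.4 kHz.
k=1: 43 kHz, 55.8 kHz.
k=2: 92.4 kHz, 105.2 kHz.
k=3: 141.8 kHz, 154.6 kHz.
k=4: 191.2 kHz, 204 kHz.
Within [57.4 kHz, 185.8 kHz]: 92.4 kHz, 105.2 kHz, 141.8 kHz, 154.6 kHz.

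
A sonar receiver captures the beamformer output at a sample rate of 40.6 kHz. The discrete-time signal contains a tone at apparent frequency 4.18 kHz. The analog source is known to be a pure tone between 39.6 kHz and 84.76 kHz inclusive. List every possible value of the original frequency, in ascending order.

44.78 kHz, 77.02 kHz

Frequencies that alias to 4.18 kHz are k·fs ± 4.18 kHz for integer k ≥ 0.
k=0: 4.18 kHz.
k=1: 36.42 kHz, 44.78 kHz.
k=2: 77.02 kHz, 85.38 kHz.
k=3: 117.62 kHz, 125.98 kHz.
Within [39.6 kHz, 84.76 kHz]: 44.78 kHz, 77.02 kHz.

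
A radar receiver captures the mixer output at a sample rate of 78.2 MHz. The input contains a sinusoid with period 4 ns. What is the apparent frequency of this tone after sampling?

T = 4 ns → f = 1/T = 250 MHz.
250 MHz mod fs = 15.4 MHz.
15.4 MHz ≤ fs/2 = 39.1 MHz, appears at 15.4 MHz.

15.4 MHz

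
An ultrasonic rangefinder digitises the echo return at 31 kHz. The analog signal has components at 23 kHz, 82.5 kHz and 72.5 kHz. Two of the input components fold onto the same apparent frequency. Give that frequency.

10.5 kHz

fs/2 = 15.5 kHz.
23 kHz > fs/2 = 15.5 kHz, folds to fs − 23 kHz = 8 kHz.
82.5 kHz mod fs = 20.5 kHz.
20.5 kHz > fs/2 = 15.5 kHz, folds to fs − 20.5 kHz = 10.5 kHz.
72.5 kHz mod fs = 10.5 kHz.
10.5 kHz ≤ fs/2 = 15.5 kHz, appears at 10.5 kHz.
72.5 kHz and 82.5 kHz both map to 10.5 kHz.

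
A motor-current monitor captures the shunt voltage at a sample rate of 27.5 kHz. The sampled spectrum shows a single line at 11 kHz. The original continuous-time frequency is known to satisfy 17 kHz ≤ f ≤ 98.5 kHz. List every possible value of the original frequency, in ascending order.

Frequencies that alias to 11 kHz are k·fs ± 11 kHz for integer k ≥ 0.
k=0: 11 kHz.
k=1: 16.5 kHz, 38.5 kHz.
k=2: 44 kHz, 66 kHz.
k=3: 71.5 kHz, 93.5 kHz.
k=4: 99 kHz, 121 kHz.
Within [17 kHz, 98.5 kHz]: 38.5 kHz, 44 kHz, 66 kHz, 71.5 kHz, 93.5 kHz.

38.5 kHz, 44 kHz, 66 kHz, 71.5 kHz, 93.5 kHz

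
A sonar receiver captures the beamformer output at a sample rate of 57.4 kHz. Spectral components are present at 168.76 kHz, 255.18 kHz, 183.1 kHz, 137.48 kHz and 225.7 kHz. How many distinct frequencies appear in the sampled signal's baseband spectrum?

fs/2 = 28.7 kHz.
168.76 kHz mod fs = 53.96 kHz.
53.96 kHz > fs/2 = 28.7 kHz, folds to fs − 53.96 kHz = 3.44 kHz.
255.18 kHz mod fs = 25.58 kHz.
25.58 kHz ≤ fs/2 = 28.7 kHz, appears at 25.58 kHz.
183.1 kHz mod fs = 10.9 kHz.
10.9 kHz ≤ fs/2 = 28.7 kHz, appears at 10.9 kHz.
137.48 kHz mod fs = 22.68 kHz.
22.68 kHz ≤ fs/2 = 28.7 kHz, appears at 22.68 kHz.
225.7 kHz mod fs = 53.5 kHz.
53.5 kHz > fs/2 = 28.7 kHz, folds to fs − 53.5 kHz = 3.9 kHz.
Distinct values: {3.44 kHz, 3.9 kHz, 10.9 kHz, 22.68 kHz, 25.58 kHz} → 5.

5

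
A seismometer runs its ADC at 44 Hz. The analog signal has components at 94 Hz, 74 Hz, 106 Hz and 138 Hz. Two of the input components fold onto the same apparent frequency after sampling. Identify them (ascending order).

fs/2 = 22 Hz.
94 Hz mod fs = 6 Hz.
6 Hz ≤ fs/2 = 22 Hz, appears at 6 Hz.
74 Hz mod fs = 30 Hz.
30 Hz > fs/2 = 22 Hz, folds to fs − 30 Hz = 14 Hz.
106 Hz mod fs = 18 Hz.
18 Hz ≤ fs/2 = 22 Hz, appears at 18 Hz.
138 Hz mod fs = 6 Hz.
6 Hz ≤ fs/2 = 22 Hz, appears at 6 Hz.
94 Hz and 138 Hz both map to 6 Hz.

94 Hz, 138 Hz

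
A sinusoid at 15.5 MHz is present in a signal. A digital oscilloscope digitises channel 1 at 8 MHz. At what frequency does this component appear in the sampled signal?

0.5 MHz

15.5 MHz mod fs = 7.5 MHz.
7.5 MHz > fs/2 = 4 MHz, folds to fs − 7.5 MHz = 0.5 MHz.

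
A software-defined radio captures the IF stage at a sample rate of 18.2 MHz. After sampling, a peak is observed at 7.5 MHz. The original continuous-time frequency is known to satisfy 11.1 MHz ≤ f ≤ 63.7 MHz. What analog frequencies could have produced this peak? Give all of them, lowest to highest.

25.7 MHz, 28.9 MHz, 43.9 MHz, 47.1 MHz, 62.1 MHz

Frequencies that alias to 7.5 MHz are k·fs ± 7.5 MHz for integer k ≥ 0.
k=0: 7.5 MHz.
k=1: 10.7 MHz, 25.7 MHz.
k=2: 28.9 MHz, 43.9 MHz.
k=3: 47.1 MHz, 62.1 MHz.
k=4: 65.3 MHz, 80.3 MHz.
Within [11.1 MHz, 63.7 MHz]: 25.7 MHz, 28.9 MHz, 43.9 MHz, 47.1 MHz, 62.1 MHz.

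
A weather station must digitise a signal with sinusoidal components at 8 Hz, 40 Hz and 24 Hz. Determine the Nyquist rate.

Highest-frequency component: 40 Hz.
Nyquist rate = 2 × 40 Hz = 80 Hz.

80 Hz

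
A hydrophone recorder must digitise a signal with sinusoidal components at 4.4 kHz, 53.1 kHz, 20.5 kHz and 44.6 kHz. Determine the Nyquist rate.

106.2 kHz

Highest-frequency component: 53.1 kHz.
Nyquist rate = 2 × 53.1 kHz = 106.2 kHz.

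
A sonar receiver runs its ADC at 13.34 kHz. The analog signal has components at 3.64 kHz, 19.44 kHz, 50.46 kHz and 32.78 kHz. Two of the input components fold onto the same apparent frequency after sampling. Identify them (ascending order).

fs/2 = 6.67 kHz.
3.64 kHz ≤ fs/2 = 6.67 kHz, passes unchanged.
19.44 kHz mod fs = 6.1 kHz.
6.1 kHz ≤ fs/2 = 6.67 kHz, appears at 6.1 kHz.
50.46 kHz mod fs = 10.44 kHz.
10.44 kHz > fs/2 = 6.67 kHz, folds to fs − 10.44 kHz = 2.9 kHz.
32.78 kHz mod fs = 6.1 kHz.
6.1 kHz ≤ fs/2 = 6.67 kHz, appears at 6.1 kHz.
19.44 kHz and 32.78 kHz both map to 6.1 kHz.

19.44 kHz, 32.78 kHz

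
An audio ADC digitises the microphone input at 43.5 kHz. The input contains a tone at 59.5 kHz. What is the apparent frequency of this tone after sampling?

16 kHz

59.5 kHz mod fs = 16 kHz.
16 kHz ≤ fs/2 = 21.75 kHz, appears at 16 kHz.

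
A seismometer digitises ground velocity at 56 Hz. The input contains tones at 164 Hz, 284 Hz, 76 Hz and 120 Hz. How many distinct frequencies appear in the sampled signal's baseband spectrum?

fs/2 = 28 Hz.
164 Hz mod fs = 52 Hz.
52 Hz > fs/2 = 28 Hz, folds to fs − 52 Hz = 4 Hz.
284 Hz mod fs = 4 Hz.
4 Hz ≤ fs/2 = 28 Hz, appears at 4 Hz.
76 Hz mod fs = 20 Hz.
20 Hz ≤ fs/2 = 28 Hz, appears at 20 Hz.
120 Hz mod fs = 8 Hz.
8 Hz ≤ fs/2 = 28 Hz, appears at 8 Hz.
Distinct values: {4 Hz, 8 Hz, 20 Hz} → 3.

3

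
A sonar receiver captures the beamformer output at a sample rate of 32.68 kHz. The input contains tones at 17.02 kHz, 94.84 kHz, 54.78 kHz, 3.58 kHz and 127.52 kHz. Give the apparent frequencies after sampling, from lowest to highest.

3.2 kHz, 3.58 kHz, 10.58 kHz, 15.66 kHz

fs/2 = 16.34 kHz.
17.02 kHz > fs/2 = 16.34 kHz, folds to fs − 17.02 kHz = 15.66 kHz.
94.84 kHz mod fs = 29.48 kHz.
29.48 kHz > fs/2 = 16.34 kHz, folds to fs − 29.48 kHz = 3.2 kHz.
54.78 kHz mod fs = 22.1 kHz.
22.1 kHz > fs/2 = 16.34 kHz, folds to fs − 22.1 kHz = 10.58 kHz.
3.58 kHz ≤ fs/2 = 16.34 kHz, passes unchanged.
127.52 kHz mod fs = 29.48 kHz.
29.48 kHz > fs/2 = 16.34 kHz, folds to fs − 29.48 kHz = 3.2 kHz.
Distinct values: {3.2 kHz, 3.58 kHz, 10.58 kHz, 15.66 kHz}.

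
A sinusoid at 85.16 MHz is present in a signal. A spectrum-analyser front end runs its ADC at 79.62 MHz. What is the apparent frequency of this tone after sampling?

5.54 MHz

85.16 MHz mod fs = 5.54 MHz.
5.54 MHz ≤ fs/2 = 39.81 MHz, appears at 5.54 MHz.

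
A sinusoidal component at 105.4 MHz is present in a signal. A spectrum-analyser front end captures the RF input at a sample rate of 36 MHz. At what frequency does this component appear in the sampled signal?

105.4 MHz mod fs = 33.4 MHz.
33.4 MHz > fs/2 = 18 MHz, folds to fs − 33.4 MHz = 2.6 MHz.

2.6 MHz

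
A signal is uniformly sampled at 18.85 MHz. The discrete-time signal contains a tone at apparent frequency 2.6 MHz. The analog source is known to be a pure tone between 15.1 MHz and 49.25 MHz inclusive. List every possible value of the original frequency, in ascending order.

Frequencies that alias to 2.6 MHz are k·fs ± 2.6 MHz for integer k ≥ 0.
k=0: 2.6 MHz.
k=1: 16.25 MHz, 21.45 MHz.
k=2: 35.1 MHz, 40.3 MHz.
k=3: 53.95 MHz, 59.15 MHz.
Within [15.1 MHz, 49.25 MHz]: 16.25 MHz, 21.45 MHz, 35.1 MHz, 40.3 MHz.

16.25 MHz, 21.45 MHz, 35.1 MHz, 40.3 MHz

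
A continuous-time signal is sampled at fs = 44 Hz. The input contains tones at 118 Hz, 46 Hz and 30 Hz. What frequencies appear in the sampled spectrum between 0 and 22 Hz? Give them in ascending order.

fs/2 = 22 Hz.
118 Hz mod fs = 30 Hz.
30 Hz > fs/2 = 22 Hz, folds to fs − 30 Hz = 14 Hz.
46 Hz mod fs = 2 Hz.
2 Hz ≤ fs/2 = 22 Hz, appears at 2 Hz.
30 Hz > fs/2 = 22 Hz, folds to fs − 30 Hz = 14 Hz.
Distinct values: {2 Hz, 14 Hz}.

2 Hz, 14 Hz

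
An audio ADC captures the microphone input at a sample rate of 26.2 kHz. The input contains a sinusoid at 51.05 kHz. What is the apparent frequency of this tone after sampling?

1.35 kHz

51.05 kHz mod fs = 24.85 kHz.
24.85 kHz > fs/2 = 13.1 kHz, folds to fs − 24.85 kHz = 1.35 kHz.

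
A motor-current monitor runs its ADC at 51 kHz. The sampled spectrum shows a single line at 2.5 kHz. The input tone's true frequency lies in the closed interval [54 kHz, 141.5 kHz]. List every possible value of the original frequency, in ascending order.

Frequencies that alias to 2.5 kHz are k·fs ± 2.5 kHz for integer k ≥ 0.
k=0: 2.5 kHz.
k=1: 48.5 kHz, 53.5 kHz.
k=2: 99.5 kHz, 104.5 kHz.
k=3: 150.5 kHz, 155.5 kHz.
Within [54 kHz, 141.5 kHz]: 99.5 kHz, 104.5 kHz.

99.5 kHz, 104.5 kHz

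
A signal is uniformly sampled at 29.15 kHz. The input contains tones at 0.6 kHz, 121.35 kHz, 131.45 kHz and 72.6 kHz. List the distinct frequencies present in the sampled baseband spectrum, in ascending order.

0.6 kHz, 4.75 kHz, 14.3 kHz

fs/2 = 14.575 kHz.
0.6 kHz ≤ fs/2 = 14.575 kHz, passes unchanged.
121.35 kHz mod fs = 4.75 kHz.
4.75 kHz ≤ fs/2 = 14.575 kHz, appears at 4.75 kHz.
131.45 kHz mod fs = 14.85 kHz.
14.85 kHz > fs/2 = 14.575 kHz, folds to fs − 14.85 kHz = 14.3 kHz.
72.6 kHz mod fs = 14.3 kHz.
14.3 kHz ≤ fs/2 = 14.575 kHz, appears at 14.3 kHz.
Distinct values: {0.6 kHz, 4.75 kHz, 14.3 kHz}.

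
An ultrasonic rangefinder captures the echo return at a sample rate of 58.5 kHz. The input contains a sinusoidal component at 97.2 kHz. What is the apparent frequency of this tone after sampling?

19.8 kHz

97.2 kHz mod fs = 38.7 kHz.
38.7 kHz > fs/2 = 29.25 kHz, folds to fs − 38.7 kHz = 19.8 kHz.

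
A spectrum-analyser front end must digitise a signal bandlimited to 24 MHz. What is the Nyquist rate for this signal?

Nyquist rate = 2 × 24 MHz = 48 MHz.

48 MHz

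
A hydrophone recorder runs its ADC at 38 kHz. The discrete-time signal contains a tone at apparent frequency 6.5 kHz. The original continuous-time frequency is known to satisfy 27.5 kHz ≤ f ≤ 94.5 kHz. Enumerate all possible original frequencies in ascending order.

Frequencies that alias to 6.5 kHz are k·fs ± 6.5 kHz for integer k ≥ 0.
k=0: 6.5 kHz.
k=1: 31.5 kHz, 44.5 kHz.
k=2: 69.5 kHz, 82.5 kHz.
k=3: 107.5 kHz, 120.5 kHz.
Within [27.5 kHz, 94.5 kHz]: 31.5 kHz, 44.5 kHz, 69.5 kHz, 82.5 kHz.

31.5 kHz, 44.5 kHz, 69.5 kHz, 82.5 kHz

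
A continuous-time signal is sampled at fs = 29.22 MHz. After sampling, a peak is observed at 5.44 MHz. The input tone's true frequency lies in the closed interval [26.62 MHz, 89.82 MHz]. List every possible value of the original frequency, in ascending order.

34.66 MHz, 53 MHz, 63.88 MHz, 82.22 MHz

Frequencies that alias to 5.44 MHz are k·fs ± 5.44 MHz for integer k ≥ 0.
k=0: 5.44 MHz.
k=1: 23.78 MHz, 34.66 MHz.
k=2: 53 MHz, 63.88 MHz.
k=3: 82.22 MHz, 93.1 MHz.
k=4: 111.44 MHz, 122.32 MHz.
Within [26.62 MHz, 89.82 MHz]: 34.66 MHz, 53 MHz, 63.88 MHz, 82.22 MHz.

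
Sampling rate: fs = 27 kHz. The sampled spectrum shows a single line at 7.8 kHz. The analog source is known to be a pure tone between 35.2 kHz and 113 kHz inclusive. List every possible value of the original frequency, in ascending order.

46.2 kHz, 61.8 kHz, 73.2 kHz, 88.8 kHz, 100.2 kHz

Frequencies that alias to 7.8 kHz are k·fs ± 7.8 kHz for integer k ≥ 0.
k=0: 7.8 kHz.
k=1: 19.2 kHz, 34.8 kHz.
k=2: 46.2 kHz, 61.8 kHz.
k=3: 73.2 kHz, 88.8 kHz.
k=4: 100.2 kHz, 115.8 kHz.
k=5: 127.2 kHz, 142.8 kHz.
Within [35.2 kHz, 113 kHz]: 46.2 kHz, 61.8 kHz, 73.2 kHz, 88.8 kHz, 100.2 kHz.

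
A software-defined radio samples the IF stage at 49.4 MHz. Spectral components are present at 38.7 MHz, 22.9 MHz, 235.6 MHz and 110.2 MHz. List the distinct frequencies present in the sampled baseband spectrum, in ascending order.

fs/2 = 24.7 MHz.
38.7 MHz > fs/2 = 24.7 MHz, folds to fs − 38.7 MHz = 10.7 MHz.
22.9 MHz ≤ fs/2 = 24.7 MHz, passes unchanged.
235.6 MHz mod fs = 38 MHz.
38 MHz > fs/2 = 24.7 MHz, folds to fs − 38 MHz = 11.4 MHz.
110.2 MHz mod fs = 11.4 MHz.
11.4 MHz ≤ fs/2 = 24.7 MHz, appears at 11.4 MHz.
Distinct values: {10.7 MHz, 11.4 MHz, 22.9 MHz}.

10.7 MHz, 11.4 MHz, 22.9 MHz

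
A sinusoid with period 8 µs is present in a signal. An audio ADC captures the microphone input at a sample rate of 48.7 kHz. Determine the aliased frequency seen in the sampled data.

T = 8 µs → f = 1/T = 125 kHz.
125 kHz mod fs = 27.6 kHz.
27.6 kHz > fs/2 = 24.35 kHz, folds to fs − 27.6 kHz = 21.1 kHz.

21.1 kHz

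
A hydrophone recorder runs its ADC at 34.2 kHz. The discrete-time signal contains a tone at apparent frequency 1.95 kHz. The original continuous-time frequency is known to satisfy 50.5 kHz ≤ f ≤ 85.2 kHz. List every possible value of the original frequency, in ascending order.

Frequencies that alias to 1.95 kHz are k·fs ± 1.95 kHz for integer k ≥ 0.
k=0: 1.95 kHz.
k=1: 32.25 kHz, 36.15 kHz.
k=2: 66.45 kHz, 70.35 kHz.
k=3: 100.65 kHz, 104.55 kHz.
Within [50.5 kHz, 85.2 kHz]: 66.45 kHz, 70.35 kHz.

66.45 kHz, 70.35 kHz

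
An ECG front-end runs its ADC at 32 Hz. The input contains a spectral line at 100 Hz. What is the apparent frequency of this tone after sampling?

100 Hz mod fs = 4 Hz.
4 Hz ≤ fs/2 = 16 Hz, appears at 4 Hz.

4 Hz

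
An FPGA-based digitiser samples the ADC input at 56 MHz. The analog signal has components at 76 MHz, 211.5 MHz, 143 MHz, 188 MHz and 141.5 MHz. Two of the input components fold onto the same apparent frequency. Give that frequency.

fs/2 = 28 MHz.
76 MHz mod fs = 20 MHz.
20 MHz ≤ fs/2 = 28 MHz, appears at 20 MHz.
211.5 MHz mod fs = 43.5 MHz.
43.5 MHz > fs/2 = 28 MHz, folds to fs − 43.5 MHz = 12.5 MHz.
143 MHz mod fs = 31 MHz.
31 MHz > fs/2 = 28 MHz, folds to fs − 31 MHz = 25 MHz.
188 MHz mod fs = 20 MHz.
20 MHz ≤ fs/2 = 28 MHz, appears at 20 MHz.
141.5 MHz mod fs = 29.5 MHz.
29.5 MHz > fs/2 = 28 MHz, folds to fs − 29.5 MHz = 26.5 MHz.
76 MHz and 188 MHz both map to 20 MHz.

20 MHz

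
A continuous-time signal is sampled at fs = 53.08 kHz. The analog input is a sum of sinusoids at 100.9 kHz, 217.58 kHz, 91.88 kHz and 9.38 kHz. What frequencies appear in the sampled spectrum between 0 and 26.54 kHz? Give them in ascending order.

5.26 kHz, 9.38 kHz, 14.28 kHz

fs/2 = 26.54 kHz.
100.9 kHz mod fs = 47.82 kHz.
47.82 kHz > fs/2 = 26.54 kHz, folds to fs − 47.82 kHz = 5.26 kHz.
217.58 kHz mod fs = 5.26 kHz.
5.26 kHz ≤ fs/2 = 26.54 kHz, appears at 5.26 kHz.
91.88 kHz mod fs = 38.8 kHz.
38.8 kHz > fs/2 = 26.54 kHz, folds to fs − 38.8 kHz = 14.28 kHz.
9.38 kHz ≤ fs/2 = 26.54 kHz, passes unchanged.
Distinct values: {5.26 kHz, 9.38 kHz, 14.28 kHz}.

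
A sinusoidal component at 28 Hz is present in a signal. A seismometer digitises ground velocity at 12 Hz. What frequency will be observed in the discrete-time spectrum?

28 Hz mod fs = 4 Hz.
4 Hz ≤ fs/2 = 6 Hz, appears at 4 Hz.

4 Hz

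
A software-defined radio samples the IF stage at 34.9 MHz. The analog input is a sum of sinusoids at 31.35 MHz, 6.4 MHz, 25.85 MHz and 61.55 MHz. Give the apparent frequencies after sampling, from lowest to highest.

3.55 MHz, 6.4 MHz, 8.25 MHz, 9.05 MHz

fs/2 = 17.45 MHz.
31.35 MHz > fs/2 = 17.45 MHz, folds to fs − 31.35 MHz = 3.55 MHz.
6.4 MHz ≤ fs/2 = 17.45 MHz, passes unchanged.
25.85 MHz > fs/2 = 17.45 MHz, folds to fs − 25.85 MHz = 9.05 MHz.
61.55 MHz mod fs = 26.65 MHz.
26.65 MHz > fs/2 = 17.45 MHz, folds to fs − 26.65 MHz = 8.25 MHz.
Distinct values: {3.55 MHz, 6.4 MHz, 8.25 MHz, 9.05 MHz}.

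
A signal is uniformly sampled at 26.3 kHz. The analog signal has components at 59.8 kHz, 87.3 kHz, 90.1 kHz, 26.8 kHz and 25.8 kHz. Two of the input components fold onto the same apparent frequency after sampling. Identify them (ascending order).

25.8 kHz, 26.8 kHz

fs/2 = 13.15 kHz.
59.8 kHz mod fs = 7.2 kHz.
7.2 kHz ≤ fs/2 = 13.15 kHz, appears at 7.2 kHz.
87.3 kHz mod fs = 8.4 kHz.
8.4 kHz ≤ fs/2 = 13.15 kHz, appears at 8.4 kHz.
90.1 kHz mod fs = 11.2 kHz.
11.2 kHz ≤ fs/2 = 13.15 kHz, appears at 11.2 kHz.
26.8 kHz mod fs = 0.5 kHz.
0.5 kHz ≤ fs/2 = 13.15 kHz, appears at 0.5 kHz.
25.8 kHz > fs/2 = 13.15 kHz, folds to fs − 25.8 kHz = 0.5 kHz.
25.8 kHz and 26.8 kHz both map to 0.5 kHz.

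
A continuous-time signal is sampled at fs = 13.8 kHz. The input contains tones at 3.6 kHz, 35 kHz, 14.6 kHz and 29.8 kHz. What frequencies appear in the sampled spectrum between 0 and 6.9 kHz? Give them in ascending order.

fs/2 = 6.9 kHz.
3.6 kHz ≤ fs/2 = 6.9 kHz, passes unchanged.
35 kHz mod fs = 7.4 kHz.
7.4 kHz > fs/2 = 6.9 kHz, folds to fs − 7.4 kHz = 6.4 kHz.
14.6 kHz mod fs = 0.8 kHz.
0.8 kHz ≤ fs/2 = 6.9 kHz, appears at 0.8 kHz.
29.8 kHz mod fs = 2.2 kHz.
2.2 kHz ≤ fs/2 = 6.9 kHz, appears at 2.2 kHz.
Distinct values: {0.8 kHz, 2.2 kHz, 3.6 kHz, 6.4 kHz}.

0.8 kHz, 2.2 kHz, 3.6 kHz, 6.4 kHz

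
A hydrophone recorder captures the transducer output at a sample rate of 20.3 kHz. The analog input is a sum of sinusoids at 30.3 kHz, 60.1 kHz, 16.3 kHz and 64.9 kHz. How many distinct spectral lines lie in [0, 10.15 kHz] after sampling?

fs/2 = 10.15 kHz.
30.3 kHz mod fs = 10 kHz.
10 kHz ≤ fs/2 = 10.15 kHz, appears at 10 kHz.
60.1 kHz mod fs = 19.5 kHz.
19.5 kHz > fs/2 = 10.15 kHz, folds to fs − 19.5 kHz = 0.8 kHz.
16.3 kHz > fs/2 = 10.15 kHz, folds to fs − 16.3 kHz = 4 kHz.
64.9 kHz mod fs = 4 kHz.
4 kHz ≤ fs/2 = 10.15 kHz, appears at 4 kHz.
Distinct values: {0.8 kHz, 4 kHz, 10 kHz} → 3.

3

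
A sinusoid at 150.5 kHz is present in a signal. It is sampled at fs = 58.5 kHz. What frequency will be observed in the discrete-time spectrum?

150.5 kHz mod fs = 33.5 kHz.
33.5 kHz > fs/2 = 29.25 kHz, folds to fs − 33.5 kHz = 25 kHz.

25 kHz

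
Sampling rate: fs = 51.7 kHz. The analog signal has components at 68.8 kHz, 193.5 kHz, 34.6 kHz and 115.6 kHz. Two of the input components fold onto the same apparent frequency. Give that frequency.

17.1 kHz

fs/2 = 25.85 kHz.
68.8 kHz mod fs = 17.1 kHz.
17.1 kHz ≤ fs/2 = 25.85 kHz, appears at 17.1 kHz.
193.5 kHz mod fs = 38.4 kHz.
38.4 kHz > fs/2 = 25.85 kHz, folds to fs − 38.4 kHz = 13.3 kHz.
34.6 kHz > fs/2 = 25.85 kHz, folds to fs − 34.6 kHz = 17.1 kHz.
115.6 kHz mod fs = 12.2 kHz.
12.2 kHz ≤ fs/2 = 25.85 kHz, appears at 12.2 kHz.
34.6 kHz and 68.8 kHz both map to 17.1 kHz.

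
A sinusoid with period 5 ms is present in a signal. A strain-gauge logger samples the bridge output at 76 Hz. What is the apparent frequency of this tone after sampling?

28 Hz

T = 5 ms → f = 1/T = 200 Hz.
200 Hz mod fs = 48 Hz.
48 Hz > fs/2 = 38 Hz, folds to fs − 48 Hz = 28 Hz.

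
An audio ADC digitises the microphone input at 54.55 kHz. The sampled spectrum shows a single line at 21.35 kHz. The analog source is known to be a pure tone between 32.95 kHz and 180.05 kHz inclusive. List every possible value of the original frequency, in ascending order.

33.2 kHz, 75.9 kHz, 87.75 kHz, 130.45 kHz, 142.3 kHz

Frequencies that alias to 21.35 kHz are k·fs ± 21.35 kHz for integer k ≥ 0.
k=0: 21.35 kHz.
k=1: 33.2 kHz, 75.9 kHz.
k=2: 87.75 kHz, 130.45 kHz.
k=3: 142.3 kHz, 185 kHz.
k=4: 196.85 kHz, 239.55 kHz.
Within [32.95 kHz, 180.05 kHz]: 33.2 kHz, 75.9 kHz, 87.75 kHz, 130.45 kHz, 142.3 kHz.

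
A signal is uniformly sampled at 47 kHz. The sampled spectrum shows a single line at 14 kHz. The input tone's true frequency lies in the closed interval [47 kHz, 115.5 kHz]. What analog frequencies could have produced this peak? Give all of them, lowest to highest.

61 kHz, 80 kHz, 108 kHz

Frequencies that alias to 14 kHz are k·fs ± 14 kHz for integer k ≥ 0.
k=0: 14 kHz.
k=1: 33 kHz, 61 kHz.
k=2: 80 kHz, 108 kHz.
k=3: 127 kHz, 155 kHz.
Within [47 kHz, 115.5 kHz]: 61 kHz, 80 kHz, 108 kHz.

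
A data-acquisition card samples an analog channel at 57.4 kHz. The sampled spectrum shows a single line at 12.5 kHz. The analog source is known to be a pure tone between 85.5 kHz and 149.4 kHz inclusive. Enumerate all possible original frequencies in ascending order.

102.3 kHz, 127.3 kHz

Frequencies that alias to 12.5 kHz are k·fs ± 12.5 kHz for integer k ≥ 0.
k=0: 12.5 kHz.
k=1: 44.9 kHz, 69.9 kHz.
k=2: 102.3 kHz, 127.3 kHz.
k=3: 159.7 kHz, 184.7 kHz.
Within [85.5 kHz, 149.4 kHz]: 102.3 kHz, 127.3 kHz.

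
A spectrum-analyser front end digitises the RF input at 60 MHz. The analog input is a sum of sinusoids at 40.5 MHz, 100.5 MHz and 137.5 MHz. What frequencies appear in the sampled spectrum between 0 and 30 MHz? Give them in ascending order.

fs/2 = 30 MHz.
40.5 MHz > fs/2 = 30 MHz, folds to fs − 40.5 MHz = 19.5 MHz.
100.5 MHz mod fs = 40.5 MHz.
40.5 MHz > fs/2 = 30 MHz, folds to fs − 40.5 MHz = 19.5 MHz.
137.5 MHz mod fs = 17.5 MHz.
17.5 MHz ≤ fs/2 = 30 MHz, appears at 17.5 MHz.
Distinct values: {17.5 MHz, 19.5 MHz}.

17.5 MHz, 19.5 MHz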